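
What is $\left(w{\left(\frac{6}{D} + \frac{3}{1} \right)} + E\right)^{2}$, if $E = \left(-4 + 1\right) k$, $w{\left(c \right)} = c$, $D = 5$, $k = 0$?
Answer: $\frac{441}{25} \approx 17.64$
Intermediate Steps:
$E = 0$ ($E = \left(-4 + 1\right) 0 = \left(-3\right) 0 = 0$)
$\left(w{\left(\frac{6}{D} + \frac{3}{1} \right)} + E\right)^{2} = \left(\left(\frac{6}{5} + \frac{3}{1}\right) + 0\right)^{2} = \left(\left(6 \cdot \frac{1}{5} + 3 \cdot 1\right) + 0\right)^{2} = \left(\left(\frac{6}{5} + 3\right) + 0\right)^{2} = \left(\frac{21}{5} + 0\right)^{2} = \left(\frac{21}{5}\right)^{2} = \frac{441}{25}$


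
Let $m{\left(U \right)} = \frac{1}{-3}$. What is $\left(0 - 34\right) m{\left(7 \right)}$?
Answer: $\frac{34}{3} \approx 11.333$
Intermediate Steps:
$m{\left(U \right)} = - \frac{1}{3}$
$\left(0 - 34\right) m{\left(7 \right)} = \left(0 - 34\right) \left(- \frac{1}{3}\right) = \left(-34\right) \left(- \frac{1}{3}\right) = \frac{34}{3}$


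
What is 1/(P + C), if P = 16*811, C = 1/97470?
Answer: 97470/1264770721 ≈ 7.7065e-5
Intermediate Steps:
C = 1/97470 ≈ 1.0260e-5
P = 12976
1/(P + C) = 1/(12976 + 1/97470) = 1/(1264770721/97470) = 97470/1264770721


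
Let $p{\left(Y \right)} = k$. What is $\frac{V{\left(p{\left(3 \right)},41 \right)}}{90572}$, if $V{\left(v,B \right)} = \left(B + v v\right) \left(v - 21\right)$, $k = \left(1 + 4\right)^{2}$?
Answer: $\frac{666}{22643} \approx 0.029413$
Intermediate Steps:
$k = 25$ ($k = 5^{2} = 25$)
$p{\left(Y \right)} = 25$
$V{\left(v,B \right)} = \left(-21 + v\right) \left(B + v^{2}\right)$ ($V{\left(v,B \right)} = \left(B + v^{2}\right) \left(-21 + v\right) = \left(-21 + v\right) \left(B + v^{2}\right)$)
$\frac{V{\left(p{\left(3 \right)},41 \right)}}{90572} = \frac{25^{3} - 861 - 21 \cdot 25^{2} + 41 \cdot 25}{90572} = \left(15625 - 861 - 13125 + 1025\right) \frac{1}{90572} = 2664 \cdot \frac{1}{90572} = \frac{666}{22643}$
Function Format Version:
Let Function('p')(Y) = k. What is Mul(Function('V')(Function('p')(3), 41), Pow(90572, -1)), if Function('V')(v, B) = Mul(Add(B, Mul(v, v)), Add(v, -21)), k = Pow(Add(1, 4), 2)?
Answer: Rational(666, 22643) ≈ 0.029413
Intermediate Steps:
k = 25 (k = Pow(5, 2) = 25)
Function('p')(Y) = 25
Function('V')(v, B) = Mul(Add(-21, v), Add(B, Pow(v, 2))) (Function('V')(v, B) = Mul(Add(B, Pow(v, 2)), Add(-21, v)) = Mul(Add(-21, v), Add(B, Pow(v, 2))))
Mul(Function('V')(Function('p')(3), 41), Pow(90572, -1)) = Mul(Add(Pow(25, 3), Mul(-21, 41), Mul(-21, Pow(25, 2)), Mul(41, 25)), Pow(90572, -1)) = Mul(Add(15625, -861, Mul(-21, 625), 1025), Rational(1, 90572)) = Mul(Add(15625, -861, -13125, 1025), Rational(1, 90572)) = Mul(2664, Rational(1, 90572)) = Rational(666, 22643)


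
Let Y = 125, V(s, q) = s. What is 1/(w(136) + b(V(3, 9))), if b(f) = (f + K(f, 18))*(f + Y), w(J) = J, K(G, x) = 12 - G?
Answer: 1/1672 ≈ 0.00059809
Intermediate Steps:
b(f) = 1500 + 12*f (b(f) = (f + (12 - f))*(f + 125) = 12*(125 + f) = 1500 + 12*f)
1/(w(136) + b(V(3, 9))) = 1/(136 + (1500 + 12*3)) = 1/(136 + (1500 + 36)) = 1/(136 + 1536) = 1/1672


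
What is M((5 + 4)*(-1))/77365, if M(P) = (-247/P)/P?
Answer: -247/6266565 ≈ -3.9416e-5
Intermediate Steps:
M(P) = -247/P²
M((5 + 4)*(-1))/77365 = -247/(5 + 4)²/77365 = -247/(9*(-1))²*(1/77365) = -247/(-9)²*(1/77365) = -247*1/81*(1/77365) = -247/81*1/77365 = -247/6266565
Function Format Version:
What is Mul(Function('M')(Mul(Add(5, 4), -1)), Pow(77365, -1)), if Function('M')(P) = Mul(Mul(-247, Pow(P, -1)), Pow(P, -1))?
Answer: Rational(-247, 6266565) ≈ -3.9416e-5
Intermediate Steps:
Function('M')(P) = Mul(-247, Pow(P, -2))
Mul(Function('M')(Mul(Add(5, 4), -1)), Pow(77365, -1)) = Mul(Mul(-247, Pow(Mul(Add(5, 4), -1), -2)), Pow(77365, -1)) = Mul(Mul(-247, Pow(Mul(9, -1), -2)), Rational(1, 77365)) = Mul(Mul(-247, Pow(-9, -2)), Rational(1, 77365)) = Mul(Mul(-247, Rational(1, 81)), Rational(1, 77365)) = Mul(Rational(-247, 81), Rational(1, 77365)) = Rational(-247, 6266565)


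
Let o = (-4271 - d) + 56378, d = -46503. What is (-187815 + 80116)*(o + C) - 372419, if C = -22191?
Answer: -8230622300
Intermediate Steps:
o = 98610 (o = (-4271 - 1*(-46503)) + 56378 = (-4271 + 46503) + 56378 = 42232 + 56378 = 98610)
(-187815 + 80116)*(o + C) - 372419 = (-187815 + 80116)*(98610 - 22191) - 372419 = -107699*76419 - 372419 = -8230249881 - 372419 = -8230622300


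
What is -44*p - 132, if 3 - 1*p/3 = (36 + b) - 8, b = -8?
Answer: 2112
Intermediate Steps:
p = -51 (p = 9 - 3*((36 - 8) - 8) = 9 - 3*(28 - 8) = 9 - 3*20 = 9 - 60 = -51)
-44*p - 132 = -44*(-51) - 132 = 2244 - 132 = 2112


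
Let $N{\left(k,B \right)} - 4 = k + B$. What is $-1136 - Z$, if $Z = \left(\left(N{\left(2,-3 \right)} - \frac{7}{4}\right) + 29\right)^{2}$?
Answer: $- \frac{32817}{16} \approx -2051.1$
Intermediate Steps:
$N{\left(k,B \right)} = 4 + B + k$ ($N{\left(k,B \right)} = 4 + \left(k + B\right) = 4 + \left(B + k\right) = 4 + B + k$)
$Z = \frac{14641}{16}$ ($Z = \left(\left(\left(4 - 3 + 2\right) - \frac{7}{4}\right) + 29\right)^{2} = \left(\left(3 - \frac{7}{4}\right) + 29\right)^{2} = \left(\frac{5}{4} + 29\right)^{2} = \left(\frac{121}{4}\right)^{2} = \frac{14641}{16} \approx 915.06$)
$-1136 - Z = -1136 - \frac{14641}{16} = - \frac{32817}{16}$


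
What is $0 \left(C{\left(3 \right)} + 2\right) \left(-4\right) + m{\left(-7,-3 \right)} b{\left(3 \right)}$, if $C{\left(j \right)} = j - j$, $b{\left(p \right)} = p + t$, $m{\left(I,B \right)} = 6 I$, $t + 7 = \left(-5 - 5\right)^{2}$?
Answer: $-4032$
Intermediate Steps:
$t = 93$ ($t = -7 + \left(-5 - 5\right)^{2} = -7 + \left(-10\right)^{2} = -7 + 100 = 93$)
$b{\left(p \right)} = 93 + p$ ($b{\left(p \right)} = p + 93 = 93 + p$)
$C{\left(j \right)} = 0$
$0 \left(C{\left(3 \right)} + 2\right) \left(-4\right) + m{\left(-7,-3 \right)} b{\left(3 \right)} = 0 \left(0 + 2\right) \left(-4\right) + 6 \left(-7\right) \left(93 + 3\right) = 0 \cdot 2 \left(-4\right) - 4032 = 0 \left(-4\right) - 4032 = 0 - 4032 = -4032$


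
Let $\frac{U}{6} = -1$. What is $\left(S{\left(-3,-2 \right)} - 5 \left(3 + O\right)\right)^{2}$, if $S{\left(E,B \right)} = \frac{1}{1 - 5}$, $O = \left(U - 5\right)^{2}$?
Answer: $\frac{6155361}{16} \approx 3.8471 \cdot 10^{5}$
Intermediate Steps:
$U = -6$ ($U = 6 \left(-1\right) = -6$)
$O = 121$ ($O = \left(-6 - 5\right)^{2} = \left(-11\right)^{2} = 121$)
$S{\left(E,B \right)} = - \frac{1}{4}$ ($S{\left(E,B \right)} = \frac{1}{-4} = - \frac{1}{4}$)
$\left(S{\left(-3,-2 \right)} - 5 \left(3 + O\right)\right)^{2} = \left(- \frac{1}{4} - 5 \left(3 + 121\right)\right)^{2} = \left(- \frac{1}{4} - 620\right)^{2} = \left(- \frac{2481}{4}\right)^{2} = \frac{6155361}{16}$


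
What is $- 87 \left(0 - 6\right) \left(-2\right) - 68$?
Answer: $-1112$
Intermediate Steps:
$- 87 \left(0 - 6\right) \left(-2\right) - 68 = - 87 \left(\left(-6\right) \left(-2\right)\right) - 68 = \left(-87\right) 12 - 68 = -1044 - 68 = -1112$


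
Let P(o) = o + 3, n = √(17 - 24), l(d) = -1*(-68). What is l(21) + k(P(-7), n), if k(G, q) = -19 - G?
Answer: 53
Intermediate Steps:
l(d) = 68
n = I*√7 (n = √(-7) = I*√7 ≈ 2.6458*I)
P(o) = 3 + o
l(21) + k(P(-7), n) = 68 + (-19 - (3 - 7)) = 68 + (-19 - 1*(-4)) = 68 + (-19 + 4) = 68 - 15 = 53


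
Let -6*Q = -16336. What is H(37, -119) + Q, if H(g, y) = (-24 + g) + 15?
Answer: 8252/3 ≈ 2750.7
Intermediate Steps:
Q = 8168/3 (Q = -1/6*(-16336) = 8168/3 ≈ 2722.7)
H(g, y) = -9 + g
H(37, -119) + Q = (-9 + 37) + 8168/3 = 28 + 8168/3 = 8252/3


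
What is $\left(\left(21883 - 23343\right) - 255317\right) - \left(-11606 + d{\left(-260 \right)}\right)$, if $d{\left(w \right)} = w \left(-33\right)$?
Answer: $-253751$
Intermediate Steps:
$d{\left(w \right)} = - 33 w$
$\left(\left(21883 - 23343\right) - 255317\right) - \left(-11606 + d{\left(-260 \right)}\right) = \left(\left(21883 - 23343\right) - 255317\right) + \left(11606 - \left(-33\right) \left(-260\right)\right) = \left(-1460 - 255317\right) + \left(11606 - 8580\right) = -256777 + \left(11606 - 8580\right) = -256777 + 3026 = -253751$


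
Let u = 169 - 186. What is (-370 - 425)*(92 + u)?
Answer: -59625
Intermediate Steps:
u = -17
(-370 - 425)*(92 + u) = (-370 - 425)*(92 - 17) = -795*75 = -59625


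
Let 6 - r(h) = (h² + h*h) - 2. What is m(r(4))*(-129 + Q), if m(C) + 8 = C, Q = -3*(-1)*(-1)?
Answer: 4224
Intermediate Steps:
Q = -3 (Q = 3*(-1) = -3)
r(h) = 8 - 2*h² (r(h) = 6 - ((h² + h*h) - 2) = 6 - ((h² + h²) - 2) = 6 - (2*h² - 2) = 6 - (-2 + 2*h²) = 6 + (2 - 2*h²) = 8 - 2*h²)
m(C) = -8 + C
m(r(4))*(-129 + Q) = (-8 + (8 - 2*4²))*(-129 - 3) = (-8 + (8 - 2*16))*(-132) = (-8 + (8 - 32))*(-132) = (-8 - 24)*(-132) = -32*(-132) = 4224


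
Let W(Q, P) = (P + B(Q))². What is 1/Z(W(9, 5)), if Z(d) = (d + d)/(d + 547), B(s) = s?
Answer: 743/392 ≈ 1.8954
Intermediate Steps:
W(Q, P) = (P + Q)²
Z(d) = 2*d/(547 + d) (Z(d) = (2*d)/(547 + d) = 2*d/(547 + d))
1/Z(W(9, 5)) = 1/(2*(5 + 9)²/(547 + (5 + 9)²)) = 1/(2*14²/(547 + 14²)) = 1/(2*196/(547 + 196)) = 1/(2*196/743) = 1/(2*196*(1/743)) = 1/(392/743) = 743/392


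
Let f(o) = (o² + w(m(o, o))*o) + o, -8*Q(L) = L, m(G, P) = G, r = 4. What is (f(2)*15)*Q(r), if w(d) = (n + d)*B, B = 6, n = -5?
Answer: 225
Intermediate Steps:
Q(L) = -L/8
w(d) = -30 + 6*d (w(d) = (-5 + d)*6 = -30 + 6*d)
f(o) = o + o² + o*(-30 + 6*o) (f(o) = (o² + (-30 + 6*o)*o) + o = (o² + o*(-30 + 6*o)) + o = o + o² + o*(-30 + 6*o))
(f(2)*15)*Q(r) = ((2*(-29 + 7*2))*15)*(-⅛*4) = ((2*(-29 + 14))*15)*(-½) = ((2*(-15))*15)*(-½) = -30*15*(-½) = -450*(-½) = 225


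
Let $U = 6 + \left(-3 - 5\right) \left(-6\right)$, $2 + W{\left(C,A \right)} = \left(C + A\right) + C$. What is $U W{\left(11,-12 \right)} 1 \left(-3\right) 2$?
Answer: $-2592$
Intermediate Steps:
$W{\left(C,A \right)} = -2 + A + 2 C$ ($W{\left(C,A \right)} = -2 + \left(\left(C + A\right) + C\right) = -2 + \left(\left(A + C\right) + C\right) = -2 + \left(A + 2 C\right) = -2 + A + 2 C$)
$U = 54$ ($U = 6 + \left(-3 - 5\right) \left(-6\right) = 6 - -48 = 6 + 48 = 54$)
$U W{\left(11,-12 \right)} 1 \left(-3\right) 2 = 54 \left(-2 - 12 + 2 \cdot 11\right) 1 \left(-3\right) 2 = 54 \left(-2 - 12 + 22\right) \left(\left(-3\right) 2\right) = 54 \cdot 8 \left(-6\right) = 432 \left(-6\right) = -2592$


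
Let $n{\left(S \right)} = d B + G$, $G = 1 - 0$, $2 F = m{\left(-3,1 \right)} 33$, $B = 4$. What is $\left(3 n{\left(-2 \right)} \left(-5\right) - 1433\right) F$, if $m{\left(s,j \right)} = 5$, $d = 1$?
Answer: $-124410$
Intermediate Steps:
$F = \frac{165}{2}$ ($F = \frac{5 \cdot 33}{2} = \frac{1}{2} \cdot 165 = \frac{165}{2} \approx 82.5$)
$G = 1$ ($G = 1 + 0 = 1$)
$n{\left(S \right)} = 5$ ($n{\left(S \right)} = 1 \cdot 4 + 1 = 4 + 1 = 5$)
$\left(3 n{\left(-2 \right)} \left(-5\right) - 1433\right) F = \left(3 \cdot 5 \left(-5\right) - 1433\right) \frac{165}{2} = \left(15 \left(-5\right) - 1433\right) \frac{165}{2} = \left(-75 - 1433\right) \frac{165}{2} = \left(-1508\right) \frac{165}{2} = -124410$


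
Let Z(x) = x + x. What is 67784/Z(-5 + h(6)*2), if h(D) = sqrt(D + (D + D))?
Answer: 169460/47 + 203352*sqrt(2)/47 ≈ 9724.3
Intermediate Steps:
h(D) = sqrt(3)*sqrt(D) (h(D) = sqrt(D + 2*D) = sqrt(3*D) = sqrt(3)*sqrt(D))
Z(x) = 2*x
67784/Z(-5 + h(6)*2) = 67784/((2*(-5 + (sqrt(3)*sqrt(6))*2))) = 67784/((2*(-5 + (3*sqrt(2))*2))) = 67784/((2*(-5 + 6*sqrt(2)))) = 67784/(-10 + 12*sqrt(2))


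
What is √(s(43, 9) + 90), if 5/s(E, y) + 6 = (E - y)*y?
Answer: √81015/30 ≈ 9.4877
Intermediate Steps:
s(E, y) = 5/(-6 + y*(E - y)) (s(E, y) = 5/(-6 + (E - y)*y) = 5/(-6 + y*(E - y)))
√(s(43, 9) + 90) = √(-5/(6 + 9² - 1*43*9) + 90) = √(-5/(6 + 81 - 387) + 90) = √(-5/(-300) + 90) = √(-5*(-1/300) + 90) = √(1/60 + 90) = √(5401/60) = √81015/30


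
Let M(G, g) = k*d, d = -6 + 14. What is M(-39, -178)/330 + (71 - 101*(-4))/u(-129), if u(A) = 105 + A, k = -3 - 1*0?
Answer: -26221/1320 ≈ -19.864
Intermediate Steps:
d = 8
k = -3 (k = -3 + 0 = -3)
M(G, g) = -24 (M(G, g) = -3*8 = -24)
M(-39, -178)/330 + (71 - 101*(-4))/u(-129) = -24/330 + (71 - 101*(-4))/(105 - 129) = -24*1/330 + (71 + 404)/(-24) = -4/55 + 475*(-1/24) = -4/55 - 475/24 = -26221/1320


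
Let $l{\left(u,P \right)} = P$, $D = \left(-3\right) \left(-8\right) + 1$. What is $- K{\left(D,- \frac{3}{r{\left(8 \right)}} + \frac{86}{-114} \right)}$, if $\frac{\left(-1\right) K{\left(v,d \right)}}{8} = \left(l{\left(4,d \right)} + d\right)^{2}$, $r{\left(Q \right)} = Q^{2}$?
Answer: $\frac{8543929}{415872} \approx 20.545$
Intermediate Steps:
$D = 25$ ($D = 24 + 1 = 25$)
$K{\left(v,d \right)} = - 32 d^{2}$ ($K{\left(v,d \right)} = - 8 \left(d + d\right)^{2} = - 8 \left(2 d\right)^{2} = - 8 \cdot 4 d^{2} = - 32 d^{2}$)
$- K{\left(D,- \frac{3}{r{\left(8 \right)}} + \frac{86}{-114} \right)} = - \left(-32\right) \left(- \frac{3}{8^{2}} + \frac{86}{-114}\right)^{2} = - \left(-32\right) \left(- \frac{3}{64} + 86 \left(- \frac{1}{114}\right)\right)^{2} = - \left(-32\right) \left(\left(-3\right) \frac{1}{64} - \frac{43}{57}\right)^{2} = - \left(-32\right) \left(- \frac{3}{64} - \frac{43}{57}\right)^{2} = - \left(-32\right) \left(- \frac{2923}{3648}\right)^{2} = - \frac{\left(-32\right) 8543929}{13307904} = \left(-1\right) \left(- \frac{8543929}{415872}\right) = \frac{8543929}{415872}$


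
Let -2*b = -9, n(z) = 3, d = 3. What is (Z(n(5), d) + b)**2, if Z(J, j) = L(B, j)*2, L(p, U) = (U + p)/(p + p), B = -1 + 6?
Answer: 3721/100 ≈ 37.210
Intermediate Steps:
B = 5
L(p, U) = (U + p)/(2*p) (L(p, U) = (U + p)/((2*p)) = (U + p)*(1/(2*p)) = (U + p)/(2*p))
Z(J, j) = 1 + j/5 (Z(J, j) = ((1/2)*(j + 5)/5)*2 = ((1/2)*(1/5)*(5 + j))*2 = (1/2 + j/10)*2 = 1 + j/5)
b = 9/2 (b = -1/2*(-9) = 9/2 ≈ 4.5000)
(Z(n(5), d) + b)**2 = ((1 + (1/5)*3) + 9/2)**2 = ((1 + 3/5) + 9/2)**2 = (8/5 + 9/2)**2 = (61/10)**2 = 3721/100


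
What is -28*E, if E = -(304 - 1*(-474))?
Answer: 21784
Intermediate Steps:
E = -778 (E = -(304 + 474) = -1*778 = -778)
-28*E = -28*(-778) = 21784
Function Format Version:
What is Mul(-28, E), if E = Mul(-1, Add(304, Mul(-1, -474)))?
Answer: 21784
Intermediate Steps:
E = -778 (E = Mul(-1, Add(304, 474)) = Mul(-1, 778) = -778)
Mul(-28, E) = Mul(-28, -778) = 21784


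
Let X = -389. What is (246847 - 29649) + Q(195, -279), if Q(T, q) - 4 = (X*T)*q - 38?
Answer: 21380709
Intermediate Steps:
Q(T, q) = -34 - 389*T*q (Q(T, q) = 4 + ((-389*T)*q - 38) = 4 + (-389*T*q - 38) = 4 + (-38 - 389*T*q) = -34 - 389*T*q)
(246847 - 29649) + Q(195, -279) = (246847 - 29649) + (-34 - 389*195*(-279)) = 217198 + (-34 + 21163545) = 217198 + 21163511 = 21380709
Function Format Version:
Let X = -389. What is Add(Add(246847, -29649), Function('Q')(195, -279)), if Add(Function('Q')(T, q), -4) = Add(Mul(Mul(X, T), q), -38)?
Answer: 21380709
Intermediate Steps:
Function('Q')(T, q) = Add(-34, Mul(-389, T, q)) (Function('Q')(T, q) = Add(4, Add(Mul(Mul(-389, T), q), -38)) = Add(4, Add(Mul(-389, T, q), -38)) = Add(4, Add(-38, Mul(-389, T, q))) = Add(-34, Mul(-389, T, q)))
Add(Add(246847, -29649), Function('Q')(195, -279)) = Add(Add(246847, -29649), Add(-34, Mul(-389, 195, -279))) = Add(217198, Add(-34, 21163545)) = Add(217198, 21163511) = 21380709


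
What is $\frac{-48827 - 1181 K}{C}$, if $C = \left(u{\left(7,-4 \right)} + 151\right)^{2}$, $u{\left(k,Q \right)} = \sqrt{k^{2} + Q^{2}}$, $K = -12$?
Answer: $- \frac{34655}{\left(151 + \sqrt{65}\right)^{2}} \approx -1.3697$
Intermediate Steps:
$u{\left(k,Q \right)} = \sqrt{Q^{2} + k^{2}}$
$C = \left(151 + \sqrt{65}\right)^{2}$ ($C = \left(\sqrt{\left(-4\right)^{2} + 7^{2}} + 151\right)^{2} = \left(\sqrt{16 + 49} + 151\right)^{2} = \left(\sqrt{65} + 151\right)^{2} = \left(151 + \sqrt{65}\right)^{2} \approx 25301.0$)
$\frac{-48827 - 1181 K}{C} = \frac{-48827 - 1181 \left(-12\right)}{\left(151 + \sqrt{65}\right)^{2}} = \frac{-48827 - -14172}{\left(151 + \sqrt{65}\right)^{2}} = \frac{-48827 + 14172}{\left(151 + \sqrt{65}\right)^{2}} = - \frac{34655}{\left(151 + \sqrt{65}\right)^{2}}$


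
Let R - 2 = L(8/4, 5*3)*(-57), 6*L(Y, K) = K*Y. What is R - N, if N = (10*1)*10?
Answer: -383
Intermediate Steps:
L(Y, K) = K*Y/6 (L(Y, K) = (K*Y)/6 = K*Y/6)
R = -283 (R = 2 + ((5*3)*(8/4)/6)*(-57) = 2 + ((⅙)*15*(8*(¼)))*(-57) = 2 + ((⅙)*15*2)*(-57) = 2 + 5*(-57) = 2 - 285 = -283)
N = 100 (N = 10*10 = 100)
R - N = -283 - 1*100 = -283 - 100 = -383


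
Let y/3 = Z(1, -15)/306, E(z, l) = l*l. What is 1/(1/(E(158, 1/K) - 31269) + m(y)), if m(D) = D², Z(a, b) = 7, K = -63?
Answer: 80700355665/377495804 ≈ 213.78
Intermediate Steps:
E(z, l) = l²
y = 7/102 (y = 3*(7/306) = 7/102 ≈ 0.068627)
1/(1/(E(158, 1/K) - 31269) + m(y)) = 1/(1/((1/(-63))² - 31269) + (7/102)²) = 1/(1/((-1/63)² - 31269) + 49/10404) = 1/(1/(1/3969 - 31269) + 49/10404) = 1/(1/(-124106660/3969) + 49/10404) = 1/(-3969/124106660 + 49/10404) = 1/(377495804/80700355665) = 80700355665/377495804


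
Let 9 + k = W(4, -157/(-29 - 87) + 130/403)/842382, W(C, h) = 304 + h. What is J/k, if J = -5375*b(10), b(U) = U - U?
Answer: 0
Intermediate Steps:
b(U) = 0
J = 0 (J = -5375*0 = 0)
k = -27261751837/3029205672 (k = -9 + (304 + (-157/(-29 - 87) + 130/403))/842382 = -9 + (304 + (-157/(-116) + 130*(1/403)))*(1/842382) = -9 + (304 + (-157*(-1/116) + 10/31))*(1/842382) = -9 + (304 + (157/116 + 10/31))*(1/842382) = -9 + (304 + 6027/3596)*(1/842382) = -9 + (1099211/3596)*(1/842382) = -9 + 1099211/3029205672 = -27261751837/3029205672 ≈ -8.9996)
J/k = 0/(-27261751837/3029205672) = 0*(-3029205672/27261751837) = 0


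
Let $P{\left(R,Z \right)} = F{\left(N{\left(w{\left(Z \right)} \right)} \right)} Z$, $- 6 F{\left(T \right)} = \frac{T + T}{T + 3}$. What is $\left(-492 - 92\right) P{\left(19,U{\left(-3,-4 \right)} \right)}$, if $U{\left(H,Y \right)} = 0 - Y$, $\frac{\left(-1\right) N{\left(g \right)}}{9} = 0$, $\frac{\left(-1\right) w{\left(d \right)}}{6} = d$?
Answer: $0$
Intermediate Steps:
$w{\left(d \right)} = - 6 d$
$N{\left(g \right)} = 0$ ($N{\left(g \right)} = \left(-9\right) 0 = 0$)
$U{\left(H,Y \right)} = - Y$
$F{\left(T \right)} = - \frac{T}{3 \left(3 + T\right)}$ ($F{\left(T \right)} = - \frac{\left(T + T\right) \frac{1}{T + 3}}{6} = - \frac{2 T \frac{1}{3 + T}}{6} = - \frac{T}{3 \left(3 + T\right)}$)
$P{\left(R,Z \right)} = 0$ ($P{\left(R,Z \right)} = \left(-1\right) 0 \frac{1}{9 + 3 \cdot 0} Z = \left(-1\right) 0 \frac{1}{9 + 0} Z = \left(-1\right) 0 \cdot \frac{1}{9} Z = 0 Z = 0$)
$\left(-492 - 92\right) P{\left(19,U{\left(-3,-4 \right)} \right)} = \left(-492 - 92\right) 0 = \left(-584\right) 0 = 0$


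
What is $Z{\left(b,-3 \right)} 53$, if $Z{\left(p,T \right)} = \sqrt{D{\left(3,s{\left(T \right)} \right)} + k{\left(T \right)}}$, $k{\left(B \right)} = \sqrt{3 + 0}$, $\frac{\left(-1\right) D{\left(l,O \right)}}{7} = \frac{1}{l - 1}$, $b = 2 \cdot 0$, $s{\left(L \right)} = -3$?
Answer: $\frac{53 \sqrt{-14 + 4 \sqrt{3}}}{2} \approx 70.471 i$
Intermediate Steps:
$b = 0$
$D{\left(l,O \right)} = - \frac{7}{-1 + l}$ ($D{\left(l,O \right)} = - \frac{7}{l - 1} = - \frac{7}{-1 + l}$)
$k{\left(B \right)} = \sqrt{3}$
$Z{\left(p,T \right)} = \sqrt{- \frac{7}{2} + \sqrt{3}}$ ($Z{\left(p,T \right)} = \sqrt{- \frac{7}{-1 + 3} + \sqrt{3}} = \sqrt{- \frac{7}{2} + \sqrt{3}}$)
$Z{\left(b,-3 \right)} 53 = \frac{\sqrt{-14 + 4 \sqrt{3}}}{2} \cdot 53 = \frac{53 \sqrt{-14 + 4 \sqrt{3}}}{2}$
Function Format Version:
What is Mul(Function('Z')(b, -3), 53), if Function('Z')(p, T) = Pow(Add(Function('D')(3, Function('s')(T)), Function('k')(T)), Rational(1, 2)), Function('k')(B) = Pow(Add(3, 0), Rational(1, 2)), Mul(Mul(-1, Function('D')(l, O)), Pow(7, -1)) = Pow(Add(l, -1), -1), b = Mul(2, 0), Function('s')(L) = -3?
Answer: Mul(Rational(53, 2), Pow(Add(-14, Mul(4, Pow(3, Rational(1, 2)))), Rational(1, 2))) ≈ Mul(70.471, I)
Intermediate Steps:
b = 0
Function('D')(l, O) = Mul(-7, Pow(Add(-1, l), -1)) (Function('D')(l, O) = Mul(-7, Pow(Add(l, -1), -1)) = Mul(-7, Pow(Add(-1, l), -1)))
Function('k')(B) = Pow(3, Rational(1, 2))
Function('Z')(p, T) = Pow(Add(Rational(-7, 2), Pow(3, Rational(1, 2))), Rational(1, 2)) (Function('Z')(p, T) = Pow(Add(Mul(-7, Pow(Add(-1, 3), -1)), Pow(3, Rational(1, 2))), Rational(1, 2)) = Pow(Add(Mul(-7, Pow(2, -1)), Pow(3, Rational(1, 2))), Rational(1, 2)) = Pow(Add(Mul(-7, Rational(1, 2)), Pow(3, Rational(1, 2))), Rational(1, 2)) = Pow(Add(Rational(-7, 2), Pow(3, Rational(1, 2))), Rational(1, 2)))
Mul(Function('Z')(b, -3), 53) = Mul(Mul(Rational(1, 2), Pow(Add(-14, Mul(4, Pow(3, Rational(1, 2)))), Rational(1, 2))), 53) = Mul(Rational(53, 2), Pow(Add(-14, Mul(4, Pow(3, Rational(1, 2)))), Rational(1, 2)))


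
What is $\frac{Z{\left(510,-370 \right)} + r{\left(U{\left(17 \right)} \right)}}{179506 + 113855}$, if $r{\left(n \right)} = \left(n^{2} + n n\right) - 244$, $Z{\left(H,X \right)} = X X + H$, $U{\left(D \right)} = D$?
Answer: $\frac{137744}{293361} \approx 0.46954$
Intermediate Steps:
$Z{\left(H,X \right)} = H + X^{2}$ ($Z{\left(H,X \right)} = X^{2} + H = H + X^{2}$)
$r{\left(n \right)} = -244 + 2 n^{2}$ ($r{\left(n \right)} = \left(n^{2} + n^{2}\right) - 244 = 2 n^{2} - 244 = -244 + 2 n^{2}$)
$\frac{Z{\left(510,-370 \right)} + r{\left(U{\left(17 \right)} \right)}}{179506 + 113855} = \frac{\left(510 + \left(-370\right)^{2}\right) - \left(244 - 2 \cdot 17^{2}\right)}{179506 + 113855} = \frac{\left(510 + 136900\right) + \left(-244 + 2 \cdot 289\right)}{293361} = \left(137410 + \left(-244 + 578\right)\right) \frac{1}{293361} = \left(137410 + 334\right) \frac{1}{293361} = 137744 \cdot \frac{1}{293361} = \frac{137744}{293361}$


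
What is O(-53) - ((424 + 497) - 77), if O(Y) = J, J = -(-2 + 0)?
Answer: -842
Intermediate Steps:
J = 2 (J = -1*(-2) = 2)
O(Y) = 2
O(-53) - ((424 + 497) - 77) = 2 - ((424 + 497) - 77) = 2 - (921 - 77) = 2 - 1*844 = 2 - 844 = -842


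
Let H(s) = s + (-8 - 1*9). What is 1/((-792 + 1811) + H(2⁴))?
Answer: 1/1018 ≈ 0.00098232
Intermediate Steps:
H(s) = -17 + s (H(s) = s + (-8 - 9) = s - 17 = -17 + s)
1/((-792 + 1811) + H(2⁴)) = 1/((-792 + 1811) + (-17 + 2⁴)) = 1/(1019 + (-17 + 16)) = 1/(1019 - 1) = 1/1018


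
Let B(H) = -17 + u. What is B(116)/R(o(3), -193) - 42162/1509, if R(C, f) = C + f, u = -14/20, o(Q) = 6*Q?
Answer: -24505469/880250 ≈ -27.839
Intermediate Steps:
u = -7/10 (u = -14*1/20 = -7/10 ≈ -0.70000)
B(H) = -177/10 (B(H) = -17 - 7/10 = -177/10)
B(116)/R(o(3), -193) - 42162/1509 = -177/(10*(6*3 - 193)) - 42162/1509 = -177/(10*(18 - 193)) - 42162*1/1509 = -177/10/(-175) - 14054/503 = -177/10*(-1/175) - 14054/503 = 177/1750 - 14054/503 = -24505469/880250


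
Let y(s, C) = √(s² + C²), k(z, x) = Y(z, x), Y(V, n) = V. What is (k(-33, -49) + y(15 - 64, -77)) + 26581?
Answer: 26548 + 7*√170 ≈ 26639.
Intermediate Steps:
k(z, x) = z
y(s, C) = √(C² + s²)
(k(-33, -49) + y(15 - 64, -77)) + 26581 = (-33 + √((-77)² + (15 - 64)²)) + 26581 = (-33 + √(5929 + (-49)²)) + 26581 = (-33 + √(5929 + 2401)) + 26581 = (-33 + √8330) + 26581 = (-33 + 7*√170) + 26581 = 26548 + 7*√170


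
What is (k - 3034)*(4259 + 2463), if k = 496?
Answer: -17060436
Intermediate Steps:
(k - 3034)*(4259 + 2463) = (496 - 3034)*(4259 + 2463) = -2538*6722 = -17060436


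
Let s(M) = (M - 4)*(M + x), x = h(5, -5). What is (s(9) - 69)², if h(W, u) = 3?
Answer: 81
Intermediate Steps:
x = 3
s(M) = (-4 + M)*(3 + M) (s(M) = (M - 4)*(M + 3) = (-4 + M)*(3 + M))
(s(9) - 69)² = ((-12 + 9² - 1*9) - 69)² = ((-12 + 81 - 9) - 69)² = (60 - 69)² = (-9)² = 81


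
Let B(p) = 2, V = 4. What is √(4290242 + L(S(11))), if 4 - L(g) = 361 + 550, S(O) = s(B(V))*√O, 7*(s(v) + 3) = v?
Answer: √4289335 ≈ 2071.1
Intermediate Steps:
s(v) = -3 + v/7
S(O) = -19*√O/7 (S(O) = (-3 + (⅐)*2)*√O = (-3 + 2/7)*√O = -19*√O/7)
L(g) = -907 (L(g) = 4 - (361 + 550) = 4 - 1*911 = 4 - 911 = -907)
√(4290242 + L(S(11))) = √(4290242 - 907) = √4289335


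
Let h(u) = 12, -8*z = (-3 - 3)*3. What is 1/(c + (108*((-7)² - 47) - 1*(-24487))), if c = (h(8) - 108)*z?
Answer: 1/24487 ≈ 4.0838e-5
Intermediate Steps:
z = 9/4 (z = -(-3 - 3)*3/8 = -(-3)*3/4 = -⅛*(-18) = 9/4 ≈ 2.2500)
c = -216 (c = (12 - 108)*(9/4) = -96*9/4 = -216)
1/(c + (108*((-7)² - 47) - 1*(-24487))) = 1/(-216 + (108*((-7)² - 47) - 1*(-24487))) = 1/(-216 + (108*(49 - 47) + 24487)) = 1/(-216 + (108*2 + 24487)) = 1/(-216 + (216 + 24487)) = 1/(-216 + 24703) = 1/24487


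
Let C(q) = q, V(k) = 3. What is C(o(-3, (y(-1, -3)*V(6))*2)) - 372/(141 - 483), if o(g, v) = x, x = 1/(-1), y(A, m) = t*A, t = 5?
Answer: 5/57 ≈ 0.087719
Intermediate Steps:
y(A, m) = 5*A
x = -1 (x = 1*(-1) = -1)
o(g, v) = -1
C(o(-3, (y(-1, -3)*V(6))*2)) - 372/(141 - 483) = -1 - 372/(141 - 483) = -1 - 372/(-342) = -1 - 1/342*(-372) = -1 + 62/57 = 5/57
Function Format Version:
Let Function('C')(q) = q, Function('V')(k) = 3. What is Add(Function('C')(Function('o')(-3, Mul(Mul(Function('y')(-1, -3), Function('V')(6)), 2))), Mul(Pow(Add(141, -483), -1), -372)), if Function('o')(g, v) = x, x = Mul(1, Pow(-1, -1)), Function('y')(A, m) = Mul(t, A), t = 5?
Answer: Rational(5, 57) ≈ 0.087719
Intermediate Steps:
Function('y')(A, m) = Mul(5, A)
x = -1 (x = Mul(1, -1) = -1)
Function('o')(g, v) = -1
Add(Function('C')(Function('o')(-3, Mul(Mul(Function('y')(-1, -3), Function('V')(6)), 2))), Mul(Pow(Add(141, -483), -1), -372)) = Add(-1, Mul(Pow(Add(141, -483), -1), -372)) = Add(-1, Mul(Pow(-342, -1), -372)) = Add(-1, Mul(Rational(-1, 342), -372)) = Add(-1, Rational(62, 57)) = Rational(5, 57)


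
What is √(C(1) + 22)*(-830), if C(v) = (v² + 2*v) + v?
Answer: -830*√26 ≈ -4232.2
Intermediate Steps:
C(v) = v² + 3*v
√(C(1) + 22)*(-830) = √(1*(3 + 1) + 22)*(-830) = √(1*4 + 22)*(-830) = √(4 + 22)*(-830) = √26*(-830) = -830*√26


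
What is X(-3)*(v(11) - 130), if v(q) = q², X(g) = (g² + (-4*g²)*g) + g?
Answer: -1026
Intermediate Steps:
X(g) = g + g² - 4*g³ (X(g) = (g² - 4*g³) + g = g + g² - 4*g³)
X(-3)*(v(11) - 130) = (-3*(1 - 3 - 4*(-3)²))*(11² - 130) = (-3*(1 - 3 - 4*9))*(121 - 130) = -3*(1 - 3 - 36)*(-9) = -3*(-38)*(-9) = 114*(-9) = -1026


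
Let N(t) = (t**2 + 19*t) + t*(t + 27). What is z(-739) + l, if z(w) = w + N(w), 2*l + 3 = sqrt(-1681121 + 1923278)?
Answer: 2115015/2 + sqrt(242157)/2 ≈ 1.0578e+6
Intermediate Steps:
l = -3/2 + sqrt(242157)/2 (l = -3/2 + sqrt(-1681121 + 1923278)/2 = -3/2 + sqrt(242157)/2 ≈ 244.55)
N(t) = t**2 + 19*t + t*(27 + t) (N(t) = (t**2 + 19*t) + t*(27 + t) = t**2 + 19*t + t*(27 + t))
z(w) = w + 2*w*(23 + w)
z(-739) + l = -739*(47 + 2*(-739)) + (-3/2 + sqrt(242157)/2) = -739*(47 - 1478) + (-3/2 + sqrt(242157)/2) = -739*(-1431) + (-3/2 + sqrt(242157)/2) = 1057509 + (-3/2 + sqrt(242157)/2) = 2115015/2 + sqrt(242157)/2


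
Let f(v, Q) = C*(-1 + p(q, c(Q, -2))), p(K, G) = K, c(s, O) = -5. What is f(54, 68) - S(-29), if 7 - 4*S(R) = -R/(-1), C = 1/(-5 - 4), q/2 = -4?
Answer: -8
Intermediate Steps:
q = -8 (q = 2*(-4) = -8)
C = -⅑ (C = 1/(-9) = -⅑ ≈ -0.11111)
S(R) = 7/4 - R/4 (S(R) = 7/4 - (-R)/(4*(-1)) = 7/4 - (-R)*(-1)/4 = 7/4 - R/4)
f(v, Q) = 1 (f(v, Q) = -(-1 - 8)/9 = -⅑*(-9) = 1)
f(54, 68) - S(-29) = 1 - (7/4 - ¼*(-29)) = 1 - (7/4 + 29/4) = 1 - 1*9 = 1 - 9 = -8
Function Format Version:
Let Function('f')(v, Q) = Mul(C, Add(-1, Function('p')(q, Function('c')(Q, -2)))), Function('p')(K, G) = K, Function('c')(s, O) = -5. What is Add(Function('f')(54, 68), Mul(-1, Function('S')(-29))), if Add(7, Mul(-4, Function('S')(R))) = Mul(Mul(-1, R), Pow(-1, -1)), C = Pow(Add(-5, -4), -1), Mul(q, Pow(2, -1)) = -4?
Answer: -8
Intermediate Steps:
q = -8 (q = Mul(2, -4) = -8)
C = Rational(-1, 9) (C = Pow(-9, -1) = Rational(-1, 9) ≈ -0.11111)
Function('S')(R) = Add(Rational(7, 4), Mul(Rational(-1, 4), R)) (Function('S')(R) = Add(Rational(7, 4), Mul(Rational(-1, 4), Mul(Mul(-1, R), Pow(-1, -1)))) = Add(Rational(7, 4), Mul(Rational(-1, 4), Mul(Mul(-1, R), -1))) = Add(Rational(7, 4), Mul(Rational(-1, 4), R)))
Function('f')(v, Q) = 1 (Function('f')(v, Q) = Mul(Rational(-1, 9), Add(-1, -8)) = Mul(Rational(-1, 9), -9) = 1)
Add(Function('f')(54, 68), Mul(-1, Function('S')(-29))) = Add(1, Mul(-1, Add(Rational(7, 4), Mul(Rational(-1, 4), -29)))) = Add(1, Mul(-1, Add(Rational(7, 4), Rational(29, 4)))) = Add(1, Mul(-1, 9)) = Add(1, -9) = -8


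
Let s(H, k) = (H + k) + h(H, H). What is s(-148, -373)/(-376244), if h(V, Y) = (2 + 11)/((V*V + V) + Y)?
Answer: 11257755/8129880352 ≈ 0.0013847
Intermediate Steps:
h(V, Y) = 13/(V + Y + V²) (h(V, Y) = 13/((V² + V) + Y) = 13/((V + V²) + Y) = 13/(V + Y + V²))
s(H, k) = H + k + 13/(H² + 2*H) (s(H, k) = (H + k) + 13/(H + H + H²) = (H + k) + 13/(H² + 2*H) = H + k + 13/(H² + 2*H))
s(-148, -373)/(-376244) = ((13 - 148*(2 - 148)*(-148 - 373))/((-148)*(2 - 148)))/(-376244) = -1/148*(13 - 148*(-146)*(-521))/(-146)*(-1/376244) = -1/148*(-1/146)*(13 - 11257768)*(-1/376244) = -1/148*(-1/146)*(-11257755)*(-1/376244) = -11257755/21608*(-1/376244) = 11257755/8129880352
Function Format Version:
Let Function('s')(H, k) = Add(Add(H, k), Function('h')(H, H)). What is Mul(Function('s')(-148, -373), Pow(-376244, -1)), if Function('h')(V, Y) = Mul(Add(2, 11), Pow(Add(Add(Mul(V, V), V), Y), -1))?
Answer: Rational(11257755, 8129880352) ≈ 0.0013847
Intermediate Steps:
Function('h')(V, Y) = Mul(13, Pow(Add(V, Y, Pow(V, 2)), -1)) (Function('h')(V, Y) = Mul(13, Pow(Add(Add(Pow(V, 2), V), Y), -1)) = Mul(13, Pow(Add(Add(V, Pow(V, 2)), Y), -1)) = Mul(13, Pow(Add(V, Y, Pow(V, 2)), -1)))
Function('s')(H, k) = Add(H, k, Mul(13, Pow(Add(Pow(H, 2), Mul(2, H)), -1))) (Function('s')(H, k) = Add(Add(H, k), Mul(13, Pow(Add(H, H, Pow(H, 2)), -1))) = Add(Add(H, k), Mul(13, Pow(Add(Pow(H, 2), Mul(2, H)), -1))) = Add(H, k, Mul(13, Pow(Add(Pow(H, 2), Mul(2, H)), -1))))
Mul(Function('s')(-148, -373), Pow(-376244, -1)) = Mul(Mul(Pow(-148, -1), Pow(Add(2, -148), -1), Add(13, Mul(-148, Add(2, -148), Add(-148, -373)))), Pow(-376244, -1)) = Mul(Mul(Rational(-1, 148), Pow(-146, -1), Add(13, Mul(-148, -146, -521))), Rational(-1, 376244)) = Mul(Mul(Rational(-1, 148), Rational(-1, 146), Add(13, -11257768)), Rational(-1, 376244)) = Mul(Mul(Rational(-1, 148), Rational(-1, 146), -11257755), Rational(-1, 376244)) = Mul(Rational(-11257755, 21608), Rational(-1, 376244)) = Rational(11257755, 8129880352)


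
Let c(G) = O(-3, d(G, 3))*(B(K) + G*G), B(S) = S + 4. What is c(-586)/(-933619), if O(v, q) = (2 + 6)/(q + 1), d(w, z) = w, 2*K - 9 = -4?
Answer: 183148/36411141 ≈ 0.0050300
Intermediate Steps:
K = 5/2 (K = 9/2 + (½)*(-4) = 9/2 - 2 = 5/2 ≈ 2.5000)
O(v, q) = 8/(1 + q)
B(S) = 4 + S
c(G) = 8*(13/2 + G²)/(1 + G) (c(G) = (8/(1 + G))*((4 + 5/2) + G*G) = (8/(1 + G))*(13/2 + G²) = 8*(13/2 + G²)/(1 + G))
c(-586)/(-933619) = (4*(13 + 2*(-586)²)/(1 - 586))/(-933619) = (4*(13 + 2*343396)/(-585))*(-1/933619) = (4*(-1/585)*(13 + 686792))*(-1/933619) = (4*(-1/585)*686805)*(-1/933619) = -183148/39*(-1/933619) = 183148/36411141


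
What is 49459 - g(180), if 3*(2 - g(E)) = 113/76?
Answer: 11276309/228 ≈ 49458.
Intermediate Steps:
g(E) = 343/228 (g(E) = 2 - 113/(3*76) = 2 - ⅓*113/76 = 2 - 113/228 = 343/228)
49459 - g(180) = 49459 - 1*343/228 = 49459 - 343/228 = 11276309/228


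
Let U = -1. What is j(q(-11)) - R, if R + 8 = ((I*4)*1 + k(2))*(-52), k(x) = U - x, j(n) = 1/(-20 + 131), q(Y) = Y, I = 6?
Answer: 122101/111 ≈ 1100.0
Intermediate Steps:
j(n) = 1/111
k(x) = -1 - x
R = -1100 (R = -8 + ((6*4)*1 + (-1 - 1*2))*(-52) = -8 + (24*1 + (-1 - 2))*(-52) = -8 + (24 - 3)*(-52) = -8 + 21*(-52) = -8 - 1092 = -1100)
j(q(-11)) - R = 1/111 - 1*(-1100) = 1/111 + 1100 = 122101/111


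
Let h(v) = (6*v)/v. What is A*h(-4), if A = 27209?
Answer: 163254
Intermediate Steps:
h(v) = 6
A*h(-4) = 27209*6 = 163254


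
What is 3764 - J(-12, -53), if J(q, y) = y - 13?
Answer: 3830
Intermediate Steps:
J(q, y) = -13 + y
3764 - J(-12, -53) = 3764 - (-13 - 53) = 3764 - 1*(-66) = 3764 + 66 = 3830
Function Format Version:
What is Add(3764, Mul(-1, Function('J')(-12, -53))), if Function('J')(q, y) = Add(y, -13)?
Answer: 3830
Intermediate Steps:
Function('J')(q, y) = Add(-13, y)
Add(3764, Mul(-1, Function('J')(-12, -53))) = Add(3764, Mul(-1, Add(-13, -53))) = Add(3764, Mul(-1, -66)) = Add(3764, 66) = 3830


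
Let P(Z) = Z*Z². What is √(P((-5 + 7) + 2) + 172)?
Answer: 2*√59 ≈ 15.362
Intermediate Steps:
P(Z) = Z³
√(P((-5 + 7) + 2) + 172) = √(((-5 + 7) + 2)³ + 172) = √((2 + 2)³ + 172) = √(4³ + 172) = √(64 + 172) = √236 = 2*√59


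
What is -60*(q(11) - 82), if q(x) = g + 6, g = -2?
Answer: 4680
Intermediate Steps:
q(x) = 4 (q(x) = -2 + 6 = 4)
-60*(q(11) - 82) = -60*(4 - 82) = -60*(-78) = 4680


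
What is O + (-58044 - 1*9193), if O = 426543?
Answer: 359306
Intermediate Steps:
O + (-58044 - 1*9193) = 426543 + (-58044 - 1*9193) = 426543 + (-58044 - 9193) = 426543 - 67237 = 359306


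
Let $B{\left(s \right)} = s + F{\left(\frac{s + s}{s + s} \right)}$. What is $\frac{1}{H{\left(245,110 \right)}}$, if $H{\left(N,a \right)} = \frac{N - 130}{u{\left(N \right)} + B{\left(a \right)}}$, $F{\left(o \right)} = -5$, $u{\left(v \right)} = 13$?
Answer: $\frac{118}{115} \approx 1.0261$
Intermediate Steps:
$B{\left(s \right)} = -5 + s$ ($B{\left(s \right)} = s - 5 = -5 + s$)
$H{\left(N,a \right)} = \frac{-130 + N}{8 + a}$ ($H{\left(N,a \right)} = \frac{N - 130}{13 + \left(-5 + a\right)} = \frac{-130 + N}{8 + a}$)
$\frac{1}{H{\left(245,110 \right)}} = \frac{1}{\frac{1}{8 + 110} \left(-130 + 245\right)} = \frac{1}{\frac{1}{118} \cdot 115} = \frac{1}{\frac{115}{118}} = \frac{118}{115}$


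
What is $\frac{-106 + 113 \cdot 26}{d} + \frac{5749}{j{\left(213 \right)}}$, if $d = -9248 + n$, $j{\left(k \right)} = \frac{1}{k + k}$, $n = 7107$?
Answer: $\frac{5243464602}{2141} \approx 2.4491 \cdot 10^{6}$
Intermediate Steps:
$j{\left(k \right)} = \frac{1}{2 k}$
$d = -2141$ ($d = -9248 + 7107 = -2141$)
$\frac{-106 + 113 \cdot 26}{d} + \frac{5749}{j{\left(213 \right)}} = \frac{-106 + 113 \cdot 26}{-2141} + \frac{5749}{\frac{1}{2} \cdot \frac{1}{213}} = \left(-106 + 2938\right) \left(- \frac{1}{2141}\right) + \frac{5749}{\frac{1}{2} \cdot \frac{1}{213}} = 2832 \left(- \frac{1}{2141}\right) + 5749 \frac{1}{\frac{1}{426}} = - \frac{2832}{2141} + 5749 \cdot 426 = - \frac{2832}{2141} + 2449074 = \frac{5243464602}{2141}$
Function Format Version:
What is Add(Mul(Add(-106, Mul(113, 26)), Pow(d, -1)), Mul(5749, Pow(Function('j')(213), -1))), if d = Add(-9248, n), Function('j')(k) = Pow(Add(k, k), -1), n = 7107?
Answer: Rational(5243464602, 2141) ≈ 2.4491e+6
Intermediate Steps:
Function('j')(k) = Mul(Rational(1, 2), Pow(k, -1)) (Function('j')(k) = Pow(Mul(2, k), -1) = Mul(Rational(1, 2), Pow(k, -1)))
d = -2141 (d = Add(-9248, 7107) = -2141)
Add(Mul(Add(-106, Mul(113, 26)), Pow(d, -1)), Mul(5749, Pow(Function('j')(213), -1))) = Add(Mul(Add(-106, Mul(113, 26)), Pow(-2141, -1)), Mul(5749, Pow(Mul(Rational(1, 2), Pow(213, -1)), -1))) = Add(Mul(Add(-106, 2938), Rational(-1, 2141)), Mul(5749, Pow(Mul(Rational(1, 2), Rational(1, 213)), -1))) = Add(Mul(2832, Rational(-1, 2141)), Mul(5749, Pow(Rational(1, 426), -1))) = Add(Rational(-2832, 2141), Mul(5749, 426)) = Add(Rational(-2832, 2141), 2449074) = Rational(5243464602, 2141)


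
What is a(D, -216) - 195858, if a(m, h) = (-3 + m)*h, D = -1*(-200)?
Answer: -238410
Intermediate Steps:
D = 200
a(m, h) = h*(-3 + m)
a(D, -216) - 195858 = -216*(-3 + 200) - 195858 = -216*197 - 195858 = -42552 - 195858 = -238410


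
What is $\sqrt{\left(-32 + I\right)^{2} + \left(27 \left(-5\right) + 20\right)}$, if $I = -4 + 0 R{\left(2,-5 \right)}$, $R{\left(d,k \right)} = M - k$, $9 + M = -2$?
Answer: $\sqrt{1181} \approx 34.366$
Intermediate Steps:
$M = -11$ ($M = -9 - 2 = -11$)
$R{\left(d,k \right)} = -11 - k$
$I = -4$ ($I = -4 + 0 \left(-11 - -5\right) = -4 + 0 \left(-11 + 5\right) = -4 + 0 \left(-6\right) = -4 + 0 = -4$)
$\sqrt{\left(-32 + I\right)^{2} + \left(27 \left(-5\right) + 20\right)} = \sqrt{\left(-32 - 4\right)^{2} + \left(27 \left(-5\right) + 20\right)} = \sqrt{\left(-36\right)^{2} + \left(-135 + 20\right)} = \sqrt{1296 - 115} = \sqrt{1181}$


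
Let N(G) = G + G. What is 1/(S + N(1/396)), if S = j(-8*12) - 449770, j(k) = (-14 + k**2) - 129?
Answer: -198/87258005 ≈ -2.2691e-6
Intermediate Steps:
j(k) = -143 + k**2
N(G) = 2*G
S = -440697 (S = (-143 + (-8*12)**2) - 449770 = (-143 + (-96)**2) - 449770 = (-143 + 9216) - 449770 = 9073 - 449770 = -440697)
1/(S + N(1/396)) = 1/(-440697 + 2/396) = 1/(-440697 + 2*(1/396)) = 1/(-440697 + 1/198) = 1/(-87258005/198) = -198/87258005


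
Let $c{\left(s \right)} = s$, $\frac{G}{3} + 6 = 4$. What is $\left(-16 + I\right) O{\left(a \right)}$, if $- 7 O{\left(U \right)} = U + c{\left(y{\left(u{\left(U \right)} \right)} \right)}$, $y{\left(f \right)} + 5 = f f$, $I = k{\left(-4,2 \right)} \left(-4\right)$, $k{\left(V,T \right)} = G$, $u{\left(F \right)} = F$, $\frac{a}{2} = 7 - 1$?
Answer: $- \frac{1208}{7} \approx -172.57$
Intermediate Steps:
$a = 12$ ($a = 2 \left(7 - 1\right) = 2 \cdot 6 = 12$)
$G = -6$ ($G = -18 + 3 \cdot 4 = -18 + 12 = -6$)
$k{\left(V,T \right)} = -6$
$I = 24$ ($I = \left(-6\right) \left(-4\right) = 24$)
$y{\left(f \right)} = -5 + f^{2}$ ($y{\left(f \right)} = -5 + f f = -5 + f^{2}$)
$O{\left(U \right)} = \frac{5}{7} - \frac{U}{7} - \frac{U^{2}}{7}$ ($O{\left(U \right)} = - \frac{U + \left(-5 + U^{2}\right)}{7} = - \frac{-5 + U + U^{2}}{7} = \frac{5}{7} - \frac{U}{7} - \frac{U^{2}}{7}$)
$\left(-16 + I\right) O{\left(a \right)} = \left(-16 + 24\right) \left(\frac{5}{7} - \frac{12}{7} - \frac{12^{2}}{7}\right) = 8 \left(\frac{5}{7} - \frac{12}{7} - \frac{144}{7}\right) = 8 \left(- \frac{151}{7}\right) = - \frac{1208}{7}$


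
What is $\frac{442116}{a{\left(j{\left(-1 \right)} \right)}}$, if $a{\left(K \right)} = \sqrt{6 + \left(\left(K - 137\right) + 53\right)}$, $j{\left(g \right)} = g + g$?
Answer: $- \frac{110529 i \sqrt{5}}{5} \approx - 49430.0 i$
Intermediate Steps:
$j{\left(g \right)} = 2 g$
$a{\left(K \right)} = \sqrt{-78 + K}$ ($a{\left(K \right)} = \sqrt{6 + \left(\left(-137 + K\right) + 53\right)} = \sqrt{6 + \left(-84 + K\right)} = \sqrt{-78 + K}$)
$\frac{442116}{a{\left(j{\left(-1 \right)} \right)}} = \frac{442116}{\sqrt{-78 + 2 \left(-1\right)}} = \frac{442116}{\sqrt{-78 - 2}} = \frac{442116}{\sqrt{-80}} = \frac{442116}{4 i \sqrt{5}} = 442116 \left(- \frac{i \sqrt{5}}{20}\right) = - \frac{110529 i \sqrt{5}}{5}$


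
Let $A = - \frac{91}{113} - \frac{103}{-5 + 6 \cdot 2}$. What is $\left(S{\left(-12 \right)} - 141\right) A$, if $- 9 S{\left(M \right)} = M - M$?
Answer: $\frac{1730916}{791} \approx 2188.3$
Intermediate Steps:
$S{\left(M \right)} = 0$ ($S{\left(M \right)} = - \frac{M - M}{9} = \left(- \frac{1}{9}\right) 0 = 0$)
$A = - \frac{12276}{791}$ ($A = \left(-91\right) \frac{1}{113} - \frac{103}{-5 + 12} = - \frac{91}{113} - \frac{103}{7} = - \frac{12276}{791} \approx -15.52$)
$\left(S{\left(-12 \right)} - 141\right) A = \left(0 - 141\right) \left(- \frac{12276}{791}\right) = \left(-141\right) \left(- \frac{12276}{791}\right) = \frac{1730916}{791}$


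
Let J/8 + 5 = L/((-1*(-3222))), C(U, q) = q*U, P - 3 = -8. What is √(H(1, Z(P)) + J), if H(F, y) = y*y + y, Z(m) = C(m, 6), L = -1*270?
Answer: 5*√1062902/179 ≈ 28.798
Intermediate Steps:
P = -5 (P = 3 - 8 = -5)
L = -270
C(U, q) = U*q
Z(m) = 6*m (Z(m) = m*6 = 6*m)
H(F, y) = y + y² (H(F, y) = y² + y = y + y²)
J = -7280/179 (J = -40 + 8*(-270/((-1*(-3222)))) = -40 + 8*(-270/3222) = -40 + 8*(-270*1/3222) = -40 + 8*(-15/179) = -40 - 120/179 = -7280/179 ≈ -40.670)
√(H(1, Z(P)) + J) = √((6*(-5))*(1 + 6*(-5)) - 7280/179) = √(-30*(1 - 30) - 7280/179) = √(-30*(-29) - 7280/179) = √(870 - 7280/179) = √(148450/179) = 5*√1062902/179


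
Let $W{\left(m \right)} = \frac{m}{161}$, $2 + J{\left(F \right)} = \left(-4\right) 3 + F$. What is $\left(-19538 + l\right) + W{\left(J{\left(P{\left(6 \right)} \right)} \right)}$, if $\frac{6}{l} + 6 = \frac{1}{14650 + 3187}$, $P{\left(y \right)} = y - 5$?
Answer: $- \frac{336665805793}{17230381} \approx -19539.0$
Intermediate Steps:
$P{\left(y \right)} = -5 + y$
$l = - \frac{107022}{107021}$ ($l = \frac{6}{-6 + \frac{1}{14650 + 3187}} = \frac{6}{-6 + \frac{1}{17837}} = \frac{6}{- \frac{107021}{17837}} = 6 \left(- \frac{17837}{107021}\right) = - \frac{107022}{107021} \approx -1.0$)
$J{\left(F \right)} = -14 + F$ ($J{\left(F \right)} = -2 + \left(\left(-4\right) 3 + F\right) = -2 + \left(-12 + F\right) = -14 + F$)
$W{\left(m \right)} = \frac{m}{161}$ ($W{\left(m \right)} = m \frac{1}{161} = \frac{m}{161}$)
$\left(-19538 + l\right) + W{\left(J{\left(P{\left(6 \right)} \right)} \right)} = \left(-19538 - \frac{107022}{107021}\right) + \frac{-14 + \left(-5 + 6\right)}{161} = - \frac{2091083320}{107021} + \frac{-14 + 1}{161} = - \frac{2091083320}{107021} + \frac{1}{161} \left(-13\right) = - \frac{2091083320}{107021} - \frac{13}{161} = - \frac{336665805793}{17230381}$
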